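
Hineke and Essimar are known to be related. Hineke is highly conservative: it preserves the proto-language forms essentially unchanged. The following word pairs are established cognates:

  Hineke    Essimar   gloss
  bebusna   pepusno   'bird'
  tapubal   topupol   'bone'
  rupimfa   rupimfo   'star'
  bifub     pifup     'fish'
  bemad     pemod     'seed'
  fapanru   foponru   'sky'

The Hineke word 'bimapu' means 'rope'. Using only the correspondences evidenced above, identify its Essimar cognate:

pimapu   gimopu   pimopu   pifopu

pimopu

bifub ~ pifup — Hineke b corresponds to Essimar p word-initially before a front vowel.
tapubal ~ topupol, fapanru ~ foponru — Hineke a corresponds to Essimar o after a consonant, before a labial obstruent.
Applying these to Hineke 'bimapu':
  bimapu → pimapu   (b→p word-initially before a front vowel)
  pimapu → pimopu   (a→o after a consonant, before a labial obstruent)
So the Essimar cognate is 'pimopu'.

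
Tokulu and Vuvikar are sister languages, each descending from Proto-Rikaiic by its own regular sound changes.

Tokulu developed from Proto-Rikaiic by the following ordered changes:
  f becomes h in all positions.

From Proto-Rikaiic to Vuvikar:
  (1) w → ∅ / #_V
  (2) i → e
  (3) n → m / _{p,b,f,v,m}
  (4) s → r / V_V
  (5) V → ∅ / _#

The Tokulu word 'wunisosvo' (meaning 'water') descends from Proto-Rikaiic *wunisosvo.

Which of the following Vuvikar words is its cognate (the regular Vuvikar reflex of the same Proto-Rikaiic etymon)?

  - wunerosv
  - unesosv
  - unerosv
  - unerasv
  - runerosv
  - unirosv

unerosv

Vuvikar: start from *wunisosvo.
  rule 1 (glide loss): wunisosvo → unisosvo
  rule 2 (vowel merger): unisosvo → unesosvo
  rule 3: no change — unesosvo
  rule 4 (rhotacism): unesosvo → unerosvo
  rule 5 (apocope): unerosvo → unerosv
  ⇒ Vuvikar unerosv
The other candidates each miss or misapply at least one Vuvikar change.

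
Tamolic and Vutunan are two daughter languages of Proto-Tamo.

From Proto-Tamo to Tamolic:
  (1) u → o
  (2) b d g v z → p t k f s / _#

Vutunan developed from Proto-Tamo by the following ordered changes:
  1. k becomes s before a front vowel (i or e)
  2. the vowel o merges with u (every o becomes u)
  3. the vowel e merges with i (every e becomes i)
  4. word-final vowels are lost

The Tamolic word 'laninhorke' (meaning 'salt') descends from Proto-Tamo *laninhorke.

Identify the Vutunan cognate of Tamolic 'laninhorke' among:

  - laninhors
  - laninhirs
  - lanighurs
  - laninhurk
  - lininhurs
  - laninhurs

laninhurs

Vutunan: start from *laninhorke.
  rule 1 (palatalisation): laninhorke → laninhorse
  rule 2 (vowel merger): laninhorse → laninhurse
  rule 3 (vowel merger): laninhurse → laninhursi
  rule 4 (apocope): laninhursi → laninhurs
  ⇒ Vutunan laninhurs
Only 'laninhurs' matches the regular Vutunan development of *laninhorke.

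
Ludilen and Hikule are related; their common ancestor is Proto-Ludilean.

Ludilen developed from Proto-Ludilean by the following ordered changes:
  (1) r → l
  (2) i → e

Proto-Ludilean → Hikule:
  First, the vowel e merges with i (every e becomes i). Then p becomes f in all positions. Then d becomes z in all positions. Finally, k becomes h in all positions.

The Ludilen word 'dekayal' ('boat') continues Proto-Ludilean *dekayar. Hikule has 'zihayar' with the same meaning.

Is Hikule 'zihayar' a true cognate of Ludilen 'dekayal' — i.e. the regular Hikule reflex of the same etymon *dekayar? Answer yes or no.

yes

Derive the expected Hikule reflex of *dekayar:
Hikule: start from *dekayar.
  rule 1 (vowel merger): dekayar → dikayar
  rule 2: no change — dikayar
  rule 3 (unconditioned shift): dikayar → zikayar
  rule 4 (unconditioned shift): zikayar → zihayar
  ⇒ Hikule zihayar
Hikule 'zihayar' matches the regular reflex exactly, so the pair is cognate.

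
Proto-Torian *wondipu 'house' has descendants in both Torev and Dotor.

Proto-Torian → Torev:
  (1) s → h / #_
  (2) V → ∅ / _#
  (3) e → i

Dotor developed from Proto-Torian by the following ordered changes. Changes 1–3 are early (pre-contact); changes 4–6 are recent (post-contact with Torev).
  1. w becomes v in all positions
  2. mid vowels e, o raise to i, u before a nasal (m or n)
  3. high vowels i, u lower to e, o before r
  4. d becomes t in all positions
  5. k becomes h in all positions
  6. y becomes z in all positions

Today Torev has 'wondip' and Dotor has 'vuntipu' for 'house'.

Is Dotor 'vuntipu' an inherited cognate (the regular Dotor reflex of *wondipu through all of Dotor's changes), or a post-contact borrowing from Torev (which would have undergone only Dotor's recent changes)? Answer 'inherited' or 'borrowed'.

inherited

If inherited, *wondipu would pass through all of Dotor's changes:
Dotor: *wondipu
  wondipu → vondipu   [unconditioned shift]
  vondipu → vundipu   [pre-nasal raising]
  vundipu (rule 3 does not apply)
  vundipu → vuntipu   [unconditioned shift]
  vuntipu (rule 5 does not apply)
  vuntipu (rule 6 does not apply)
  giving Dotor vuntipu.
If borrowed from Torev 'wondip' after the early changes, it would undergo only the recent ones:
  rule 4 (unconditioned shift): wondip → wontip
  rule 5 (unconditioned shift): no change (wontip)
  rule 6 (unconditioned shift): no change (wontip)
  ⇒ as a loan: wontip
Dotor 'vuntipu' matches the inherited outcome exactly, so it is an inherited cognate, not a loan.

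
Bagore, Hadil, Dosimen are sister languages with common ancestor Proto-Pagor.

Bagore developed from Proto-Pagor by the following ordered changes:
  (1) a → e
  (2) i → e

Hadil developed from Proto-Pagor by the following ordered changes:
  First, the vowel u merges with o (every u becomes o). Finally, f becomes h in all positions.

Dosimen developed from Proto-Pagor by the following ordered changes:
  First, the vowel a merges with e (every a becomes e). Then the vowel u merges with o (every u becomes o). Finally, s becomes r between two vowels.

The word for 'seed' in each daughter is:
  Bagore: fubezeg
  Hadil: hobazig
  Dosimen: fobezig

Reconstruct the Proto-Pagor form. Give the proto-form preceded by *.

Position 1: Bagore has f, Hadil has h, Dosimen has f. Bagore preserves f here (none of its changes turn any other segment into f), so the proto-segment is *f.
Position 6: Bagore has e, Hadil has i, Dosimen has i. Hadil preserves i here (none of its changes turn any other segment into i), so the proto-segment is *i.
This points to *fubazig. Verify forward in each daughter:
Bagore: start from *fubazig.
  rule 1 (vowel merger): fubazig → fubezig
  rule 2 (vowel merger): fubezig → fubezeg
  ⇒ Bagore fubezeg
Hadil: *fubazig
  fubazig → fobazig   [vowel merger]
  fobazig → hobazig   [unconditioned shift]
  giving Hadil hobazig.
Dosimen: start from *fubazig.
  rule 1 (vowel merger): fubazig → fubezig
  rule 2 (vowel merger): fubezig → fobezig
  rule 3: no change — fobezig
  ⇒ Dosimen fobezig
*fubazig is the unique common source.

*fubazig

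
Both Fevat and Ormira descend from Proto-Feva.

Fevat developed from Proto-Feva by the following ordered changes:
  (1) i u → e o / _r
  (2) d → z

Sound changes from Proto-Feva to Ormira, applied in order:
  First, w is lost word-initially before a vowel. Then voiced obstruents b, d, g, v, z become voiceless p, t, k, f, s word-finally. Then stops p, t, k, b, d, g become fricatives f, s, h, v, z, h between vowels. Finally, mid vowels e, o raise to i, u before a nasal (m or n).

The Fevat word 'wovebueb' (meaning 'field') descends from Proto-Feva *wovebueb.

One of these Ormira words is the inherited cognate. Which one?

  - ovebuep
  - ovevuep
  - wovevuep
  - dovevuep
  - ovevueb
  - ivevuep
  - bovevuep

ovevuep

Ormira: start from *wovebueb.
  rule 1 (glide loss): wovebueb → ovebueb
  rule 2 (final devoicing): ovebueb → ovebuep
  rule 3 (intervocalic lenition): ovebuep → ovevuep
  rule 4: no change — ovevuep
  ⇒ Ormira ovevuep
Only 'ovevuep' matches the regular Ormira development of *wovebueb.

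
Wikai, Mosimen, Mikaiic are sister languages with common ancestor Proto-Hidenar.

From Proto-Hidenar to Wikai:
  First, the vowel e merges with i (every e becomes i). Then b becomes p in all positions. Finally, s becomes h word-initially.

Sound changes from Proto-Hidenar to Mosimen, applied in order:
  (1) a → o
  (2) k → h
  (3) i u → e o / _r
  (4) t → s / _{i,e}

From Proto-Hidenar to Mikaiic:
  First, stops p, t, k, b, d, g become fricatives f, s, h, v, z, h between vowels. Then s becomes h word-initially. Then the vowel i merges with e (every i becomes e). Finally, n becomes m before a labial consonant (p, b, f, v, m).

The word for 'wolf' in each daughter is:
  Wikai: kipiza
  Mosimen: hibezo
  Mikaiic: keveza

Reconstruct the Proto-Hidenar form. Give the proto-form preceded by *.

Position 6: Wikai has a, Mosimen has o, Mikaiic has a. Wikai preserves a here (none of its changes turn any other segment into a), so the proto-segment is *a.
Position 3: Wikai has p, Mosimen has b, Mikaiic has v. Mosimen preserves b here (none of its changes turn any other segment into b), so the proto-segment is *b.
Verify the candidate proto-form against each daughter:
Wikai: *kibeza
  kibeza → kibiza   [vowel merger]
  kibiza → kipiza   [unconditioned shift]
  kipiza (rule 3 does not apply)
  giving Wikai kipiza.
Mosimen: start from *kibeza.
  rule 1 (vowel merger): kibeza → kibezo
  rule 2 (unconditioned shift): kibezo → hibezo
  rule 3: no change — hibezo
  rule 4: no change — hibezo
  ⇒ Mosimen hibezo
Mikaiic: *kibeza > kiveza > keveza  (by intervocalic lenition, vowel merger)
Only *kibeza yields all of Wikai kipiza, Mosimen hibezo, Mikaiic keveza.

*kibeza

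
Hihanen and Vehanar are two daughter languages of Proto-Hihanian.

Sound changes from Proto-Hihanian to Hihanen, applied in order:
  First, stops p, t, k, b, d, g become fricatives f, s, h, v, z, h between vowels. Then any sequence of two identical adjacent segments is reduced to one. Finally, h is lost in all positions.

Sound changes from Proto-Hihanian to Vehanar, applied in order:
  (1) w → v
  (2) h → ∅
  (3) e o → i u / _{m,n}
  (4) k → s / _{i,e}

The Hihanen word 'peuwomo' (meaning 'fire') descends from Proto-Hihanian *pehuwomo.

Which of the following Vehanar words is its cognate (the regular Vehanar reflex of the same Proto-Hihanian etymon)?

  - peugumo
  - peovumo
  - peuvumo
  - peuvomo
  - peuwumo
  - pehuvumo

peuvumo

Vehanar: *pehuwomo
  pehuwomo → pehuvomo   [unconditioned shift]
  pehuvomo → peuvomo   [h-loss]
  peuvomo → peuvumo   [pre-nasal raising]
  peuvumo (rule 4 does not apply)
  giving Vehanar peuvumo.
Only 'peuvumo' matches the regular Vehanar development of *pehuwomo.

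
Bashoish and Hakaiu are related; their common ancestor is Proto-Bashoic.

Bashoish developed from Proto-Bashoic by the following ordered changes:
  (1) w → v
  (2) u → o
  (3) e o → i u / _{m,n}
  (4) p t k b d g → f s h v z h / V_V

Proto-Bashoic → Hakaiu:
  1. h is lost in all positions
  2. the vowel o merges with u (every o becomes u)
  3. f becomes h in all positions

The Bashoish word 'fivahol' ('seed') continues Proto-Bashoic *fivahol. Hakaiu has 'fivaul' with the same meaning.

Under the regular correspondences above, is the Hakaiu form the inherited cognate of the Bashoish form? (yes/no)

no

Derive the expected Hakaiu reflex of *fivahol:
Hakaiu: start from *fivahol.
  rule 1 (h-loss): fivahol → fivaol
  rule 2 (vowel merger): fivaol → fivaul
  rule 3 (unconditioned shift): fivaul → hivaul
  ⇒ Hakaiu hivaul
The regular Hakaiu reflex would be 'hivaul', but the attested form is 'fivaul'. The correspondence is irregular, so they are not cognates (the Hakaiu form has a different source).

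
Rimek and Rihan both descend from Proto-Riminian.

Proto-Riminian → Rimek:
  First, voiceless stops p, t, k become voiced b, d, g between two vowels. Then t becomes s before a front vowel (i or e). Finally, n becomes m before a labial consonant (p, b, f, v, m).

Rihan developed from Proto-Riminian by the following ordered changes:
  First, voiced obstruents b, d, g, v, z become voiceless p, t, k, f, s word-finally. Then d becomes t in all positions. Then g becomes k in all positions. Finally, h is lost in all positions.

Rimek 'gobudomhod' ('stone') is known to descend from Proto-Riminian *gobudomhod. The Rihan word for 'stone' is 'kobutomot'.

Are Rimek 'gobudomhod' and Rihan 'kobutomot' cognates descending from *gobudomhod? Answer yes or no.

Derive the expected Rihan reflex of *gobudomhod:
Rihan: start from *gobudomhod.
  rule 1 (final devoicing): gobudomhod → gobudomhot
  rule 2 (unconditioned shift): gobudomhot → gobutomhot
  rule 3 (unconditioned shift): gobutomhot → kobutomhot
  rule 4 (h-loss): kobutomhot → kobutomot
  ⇒ Rihan kobutomot
Rihan 'kobutomot' matches the regular reflex exactly, so the pair is cognate.

yes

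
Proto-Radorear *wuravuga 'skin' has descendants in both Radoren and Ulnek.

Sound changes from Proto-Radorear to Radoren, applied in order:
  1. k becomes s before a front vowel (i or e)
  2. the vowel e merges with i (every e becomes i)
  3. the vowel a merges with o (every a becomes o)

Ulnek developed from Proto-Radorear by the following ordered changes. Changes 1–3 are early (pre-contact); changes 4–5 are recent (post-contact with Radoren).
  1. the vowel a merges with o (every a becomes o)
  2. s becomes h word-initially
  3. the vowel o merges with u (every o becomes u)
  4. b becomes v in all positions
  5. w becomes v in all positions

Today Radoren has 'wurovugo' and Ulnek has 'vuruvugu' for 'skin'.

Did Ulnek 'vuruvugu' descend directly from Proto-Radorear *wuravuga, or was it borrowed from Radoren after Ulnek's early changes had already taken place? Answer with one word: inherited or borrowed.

inherited

If inherited, *wuravuga would pass through all of Ulnek's changes:
Ulnek: *wuravuga
  wuravuga → wurovugo   [vowel merger]
  wurovugo (rule 2 does not apply)
  wurovugo → wuruvugu   [vowel merger]
  wuruvugu (rule 4 does not apply)
  wuruvugu → vuruvugu   [unconditioned shift]
  giving Ulnek vuruvugu.
If borrowed from Radoren 'wurovugo' after the early changes, it would undergo only the recent ones:
  rule 4 (unconditioned shift): no change (wurovugo)
  rule 5 (unconditioned shift): wurovugo → vurovugo
  ⇒ as a loan: vurovugo
Ulnek 'vuruvugu' matches the inherited outcome exactly, so it is an inherited cognate, not a loan.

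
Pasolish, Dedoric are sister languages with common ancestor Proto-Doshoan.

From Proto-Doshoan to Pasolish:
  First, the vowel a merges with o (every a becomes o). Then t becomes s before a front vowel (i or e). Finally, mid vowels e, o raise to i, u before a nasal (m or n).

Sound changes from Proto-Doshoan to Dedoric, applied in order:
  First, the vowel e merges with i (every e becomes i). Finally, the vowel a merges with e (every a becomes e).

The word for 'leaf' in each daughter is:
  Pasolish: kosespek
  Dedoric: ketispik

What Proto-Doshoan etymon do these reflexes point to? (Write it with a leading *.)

Position 4: Pasolish has e, Dedoric has i. Pasolish preserves e here (none of its changes turn any other segment into e), so the proto-segment is *e.
Position 7: Pasolish has e, Dedoric has i. Pasolish preserves e here (none of its changes turn any other segment into e), so the proto-segment is *e.
Continuing position by position gives *katespek; check it forward:
Pasolish: start from *katespek.
  rule 1 (vowel merger): katespek → kotespek
  rule 2 (palatalisation): kotespek → kosespek
  rule 3: no change — kosespek
  ⇒ Pasolish kosespek
Dedoric: start from *katespek.
  rule 1 (vowel merger): katespek → katispik
  rule 2 (vowel merger): katispik → ketispik
  ⇒ Dedoric ketispik
No other proto-form is consistent with every reflex, so the reconstruction is *katespek.

*katespek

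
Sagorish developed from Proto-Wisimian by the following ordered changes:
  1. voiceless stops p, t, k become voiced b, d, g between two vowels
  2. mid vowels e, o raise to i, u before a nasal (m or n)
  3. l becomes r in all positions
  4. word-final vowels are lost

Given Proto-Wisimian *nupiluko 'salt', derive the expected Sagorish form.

Sagorish: *nupiluko
  nupiluko → nubilugo   [intervocalic voicing]
  nubilugo (rule 2 does not apply)
  nubilugo → nubirugo   [unconditioned shift]
  nubirugo → nubirug   [apocope]
  giving Sagorish nubirug.

nubirug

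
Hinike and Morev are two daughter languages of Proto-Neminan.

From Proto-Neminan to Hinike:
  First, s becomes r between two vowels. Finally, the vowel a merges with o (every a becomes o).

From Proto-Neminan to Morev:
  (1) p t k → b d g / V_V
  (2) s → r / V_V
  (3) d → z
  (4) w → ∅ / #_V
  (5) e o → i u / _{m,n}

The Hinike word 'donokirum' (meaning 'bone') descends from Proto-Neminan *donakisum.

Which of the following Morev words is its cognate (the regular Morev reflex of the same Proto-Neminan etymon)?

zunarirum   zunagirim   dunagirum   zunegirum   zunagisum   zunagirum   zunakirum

zunagirum

Morev: *donakisum > donagisum > donagirum > zonagirum > zunagirum  (by intervocalic voicing, rhotacism, unconditioned shift, pre-nasal raising)
Only 'zunagirum' matches the regular Morev development of *donakisum.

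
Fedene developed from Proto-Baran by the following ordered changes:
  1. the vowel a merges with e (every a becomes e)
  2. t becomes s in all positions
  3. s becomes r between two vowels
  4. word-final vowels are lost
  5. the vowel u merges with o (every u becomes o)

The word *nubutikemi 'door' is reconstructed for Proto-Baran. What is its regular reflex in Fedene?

Fedene: start from *nubutikemi.
  rule 1: no change — nubutikemi
  rule 2 (unconditioned shift): nubutikemi → nubusikemi
  rule 3 (rhotacism): nubusikemi → nuburikemi
  rule 4 (apocope): nuburikemi → nuburikem
  rule 5 (vowel merger): nuburikem → noborikem
  ⇒ Fedene noborikem

noborikem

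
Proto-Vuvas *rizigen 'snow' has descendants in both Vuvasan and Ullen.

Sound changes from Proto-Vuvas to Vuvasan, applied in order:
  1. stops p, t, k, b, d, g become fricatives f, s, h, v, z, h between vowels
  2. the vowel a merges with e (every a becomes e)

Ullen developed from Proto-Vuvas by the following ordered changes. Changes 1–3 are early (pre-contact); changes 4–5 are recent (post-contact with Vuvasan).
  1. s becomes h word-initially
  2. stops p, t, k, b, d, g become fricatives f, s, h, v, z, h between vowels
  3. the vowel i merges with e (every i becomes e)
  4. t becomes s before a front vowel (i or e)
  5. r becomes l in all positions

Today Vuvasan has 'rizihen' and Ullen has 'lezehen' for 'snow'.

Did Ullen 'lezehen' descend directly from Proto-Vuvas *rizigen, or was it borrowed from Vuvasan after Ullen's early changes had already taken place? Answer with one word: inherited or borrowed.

inherited

If inherited, *rizigen would pass through all of Ullen's changes:
Ullen: *rizigen > rizihen > rezehen > lezehen  (by intervocalic lenition, vowel merger, unconditioned shift)
If borrowed from Vuvasan 'rizihen' after the early changes, it would undergo only the recent ones:
  rule 4 (palatalisation): no change (rizihen)
  rule 5 (unconditioned shift): rizihen → lizihen
  ⇒ as a loan: lizihen
Ullen 'lezehen' matches the inherited outcome exactly, so it is an inherited cognate, not a loan.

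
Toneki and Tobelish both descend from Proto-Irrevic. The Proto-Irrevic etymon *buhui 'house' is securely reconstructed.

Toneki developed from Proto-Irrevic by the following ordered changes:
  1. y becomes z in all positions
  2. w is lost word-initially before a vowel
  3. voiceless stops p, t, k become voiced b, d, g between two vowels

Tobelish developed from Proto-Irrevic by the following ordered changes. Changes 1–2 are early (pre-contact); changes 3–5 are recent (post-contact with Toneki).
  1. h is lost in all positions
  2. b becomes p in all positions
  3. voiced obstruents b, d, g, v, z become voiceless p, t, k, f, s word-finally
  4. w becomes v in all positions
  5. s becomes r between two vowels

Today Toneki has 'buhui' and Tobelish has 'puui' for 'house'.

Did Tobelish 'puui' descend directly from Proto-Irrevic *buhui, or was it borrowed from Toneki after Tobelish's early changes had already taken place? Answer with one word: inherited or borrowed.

inherited

If inherited, *buhui would pass through all of Tobelish's changes:
Tobelish: start from *buhui.
  rule 1 (h-loss): buhui → buui
  rule 2 (unconditioned shift): buui → puui
  rule 3: no change — puui
  rule 4: no change — puui
  rule 5: no change — puui
  ⇒ Tobelish puui
If borrowed from Toneki 'buhui' after the early changes, it would undergo only the recent ones:
  rule 3 (final devoicing): no change (buhui)
  rule 4 (unconditioned shift): no change (buhui)
  rule 5 (rhotacism): no change (buhui)
  ⇒ as a loan: buhui
Tobelish 'puui' matches the inherited outcome exactly, so it is an inherited cognate, not a loan.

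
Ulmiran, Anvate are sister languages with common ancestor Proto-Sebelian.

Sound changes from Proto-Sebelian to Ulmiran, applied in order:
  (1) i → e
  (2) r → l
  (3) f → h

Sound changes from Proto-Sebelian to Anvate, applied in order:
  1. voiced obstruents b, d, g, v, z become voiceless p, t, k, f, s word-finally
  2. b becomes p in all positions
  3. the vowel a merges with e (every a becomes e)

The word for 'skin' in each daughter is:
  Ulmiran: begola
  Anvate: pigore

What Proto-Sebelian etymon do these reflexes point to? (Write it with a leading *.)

*bigora

Position 6: Ulmiran has a, Anvate has e. Ulmiran preserves a here (none of its changes turn any other segment into a), so the proto-segment is *a.
Position 1: Ulmiran has b, Anvate has p. Ulmiran preserves b here (none of its changes turn any other segment into b), so the proto-segment is *b.
Verify the candidate proto-form against each daughter:
Ulmiran: *bigora > begora > begola  (by vowel merger, unconditioned shift)
Anvate: start from *bigora.
  rule 1: no change — bigora
  rule 2 (unconditioned shift): bigora → pigora
  rule 3 (vowel merger): pigora → pigore
  ⇒ Anvate pigore
Only *bigora yields all of Ulmiran begola, Anvate pigore.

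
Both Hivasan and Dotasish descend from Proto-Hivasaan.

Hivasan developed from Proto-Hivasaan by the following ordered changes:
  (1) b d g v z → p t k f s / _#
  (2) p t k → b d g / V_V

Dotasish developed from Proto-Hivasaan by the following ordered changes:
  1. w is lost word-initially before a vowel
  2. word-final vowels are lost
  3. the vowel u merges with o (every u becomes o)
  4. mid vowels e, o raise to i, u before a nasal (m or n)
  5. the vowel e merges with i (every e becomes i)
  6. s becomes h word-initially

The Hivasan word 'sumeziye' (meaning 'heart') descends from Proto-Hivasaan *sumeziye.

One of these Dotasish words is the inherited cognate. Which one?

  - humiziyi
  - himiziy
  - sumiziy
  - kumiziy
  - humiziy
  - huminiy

humiziy

Dotasish: *sumeziye > sumeziy > someziy > sumeziy > sumiziy > humiziy  (by apocope, vowel merger, pre-nasal raising, vowel merger, debuccalisation)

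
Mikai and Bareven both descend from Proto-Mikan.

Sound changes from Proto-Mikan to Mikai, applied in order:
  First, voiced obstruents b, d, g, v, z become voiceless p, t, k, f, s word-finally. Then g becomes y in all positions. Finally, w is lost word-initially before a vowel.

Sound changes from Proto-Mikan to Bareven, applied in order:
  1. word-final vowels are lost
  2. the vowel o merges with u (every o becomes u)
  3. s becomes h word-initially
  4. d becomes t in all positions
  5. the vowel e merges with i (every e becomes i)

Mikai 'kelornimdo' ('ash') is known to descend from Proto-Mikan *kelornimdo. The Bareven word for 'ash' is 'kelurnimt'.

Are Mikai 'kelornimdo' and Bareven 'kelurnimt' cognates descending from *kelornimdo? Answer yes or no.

Derive the expected Bareven reflex of *kelornimdo:
Bareven: *kelornimdo
  kelornimdo → kelornimd   [apocope]
  kelornimd → kelurnimd   [vowel merger]
  kelurnimd (rule 3 does not apply)
  kelurnimd → kelurnimt   [unconditioned shift]
  kelurnimt → kilurnimt   [vowel merger]
  giving Bareven kilurnimt.
The regular Bareven reflex would be 'kilurnimt', but the attested form is 'kelurnimt'. The correspondence is irregular, so they are not cognates (the Bareven form has a different source).

no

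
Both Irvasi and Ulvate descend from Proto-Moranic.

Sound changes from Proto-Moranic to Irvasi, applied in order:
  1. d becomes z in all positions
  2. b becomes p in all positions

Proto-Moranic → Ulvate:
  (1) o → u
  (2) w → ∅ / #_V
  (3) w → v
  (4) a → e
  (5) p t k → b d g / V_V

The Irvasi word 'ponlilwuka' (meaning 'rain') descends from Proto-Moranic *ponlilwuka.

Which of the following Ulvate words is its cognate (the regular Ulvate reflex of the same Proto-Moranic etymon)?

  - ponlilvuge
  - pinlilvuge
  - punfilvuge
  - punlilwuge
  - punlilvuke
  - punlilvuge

Ulvate: *ponlilwuka > punlilwuka > punlilvuka > punlilvuke > punlilvuge  (by vowel merger, unconditioned shift, vowel merger, intervocalic voicing)

punlilvuge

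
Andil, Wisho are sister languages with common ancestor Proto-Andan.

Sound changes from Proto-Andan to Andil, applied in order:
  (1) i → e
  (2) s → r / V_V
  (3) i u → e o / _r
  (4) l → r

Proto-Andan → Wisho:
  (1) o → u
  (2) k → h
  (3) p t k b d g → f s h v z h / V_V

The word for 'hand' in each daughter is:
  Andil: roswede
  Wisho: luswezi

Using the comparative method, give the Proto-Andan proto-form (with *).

Position 2: Andil has o, Wisho has u. Taking the neighbouring segments as reconstructed: Andil o can only go back to *o; Wisho u could go back to *o or *u — the one source consistent with every daughter is *o.
Position 1: Andil has r, Wisho has l. Wisho preserves l here (none of its changes turn any other segment into l), so the proto-segment is *l.
Verify the candidate proto-form against each daughter:
Andil: start from *loswedi.
  rule 1 (vowel merger): loswedi → loswede
  rule 2: no change — loswede
  rule 3: no change — loswede
  rule 4 (unconditioned shift): loswede → roswede
  ⇒ Andil roswede
Wisho: *loswedi
  loswedi → luswedi   [vowel merger]
  luswedi (rule 2 does not apply)
  luswedi → luswezi   [intervocalic lenition]
  giving Wisho luswezi.
*loswedi is the unique common source.

*loswedi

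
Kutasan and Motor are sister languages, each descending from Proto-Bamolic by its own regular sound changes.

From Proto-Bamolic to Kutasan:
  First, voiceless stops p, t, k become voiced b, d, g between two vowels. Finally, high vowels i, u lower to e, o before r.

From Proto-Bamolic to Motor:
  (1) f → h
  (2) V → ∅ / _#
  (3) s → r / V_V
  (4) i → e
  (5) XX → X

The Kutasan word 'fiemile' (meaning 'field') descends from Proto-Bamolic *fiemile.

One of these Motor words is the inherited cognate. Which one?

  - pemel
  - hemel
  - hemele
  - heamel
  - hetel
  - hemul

Motor: *fiemile
  fiemile → hiemile   [unconditioned shift]
  hiemile → hiemil   [apocope]
  hiemil (rule 3 does not apply)
  hiemil → heemel   [vowel merger]
  heemel → hemel   [degemination]
  giving Motor hemel.
Among the options, 'hemel' alone shows every Motor change applied in order.

hemel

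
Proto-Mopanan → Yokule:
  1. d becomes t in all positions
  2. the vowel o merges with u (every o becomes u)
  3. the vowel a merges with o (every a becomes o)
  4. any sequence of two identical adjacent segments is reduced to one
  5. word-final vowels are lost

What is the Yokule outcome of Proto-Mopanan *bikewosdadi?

bikewustot

Yokule: *bikewosdadi > bikewostati > bikewustati > bikewustoti > bikewustot  (by unconditioned shift, vowel merger, vowel merger, apocope)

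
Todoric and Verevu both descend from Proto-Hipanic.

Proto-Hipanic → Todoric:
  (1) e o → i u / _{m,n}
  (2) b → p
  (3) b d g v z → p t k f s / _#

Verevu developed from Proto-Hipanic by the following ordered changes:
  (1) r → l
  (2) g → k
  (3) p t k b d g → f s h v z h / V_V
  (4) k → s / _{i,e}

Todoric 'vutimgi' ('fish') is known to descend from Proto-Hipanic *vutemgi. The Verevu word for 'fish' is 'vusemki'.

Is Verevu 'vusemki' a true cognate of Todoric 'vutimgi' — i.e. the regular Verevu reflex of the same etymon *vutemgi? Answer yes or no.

no

Derive the expected Verevu reflex of *vutemgi:
Verevu: *vutemgi
  vutemgi (rule 1 does not apply)
  vutemgi → vutemki   [unconditioned shift]
  vutemki → vusemki   [intervocalic lenition]
  vusemki → vusemsi   [palatalisation]
  giving Verevu vusemsi.
The regular Verevu reflex would be 'vusemsi', but the attested form is 'vusemki'. The correspondence is irregular, so they are not cognates (the Verevu form has a different source).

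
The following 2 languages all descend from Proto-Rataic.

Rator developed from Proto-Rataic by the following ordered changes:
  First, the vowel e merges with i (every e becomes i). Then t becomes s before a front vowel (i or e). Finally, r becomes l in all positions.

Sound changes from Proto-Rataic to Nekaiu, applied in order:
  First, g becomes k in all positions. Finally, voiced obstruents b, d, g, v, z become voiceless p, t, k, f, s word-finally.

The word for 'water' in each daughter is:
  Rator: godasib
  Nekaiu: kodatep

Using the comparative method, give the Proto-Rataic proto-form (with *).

Position 6: Rator has i, Nekaiu has e. Nekaiu preserves e here (none of its changes turn any other segment into e), so the proto-segment is *e.
Position 7: Rator has b, Nekaiu has p. Rator preserves b here (none of its changes turn any other segment into b), so the proto-segment is *b.
Continuing position by position gives *godateb; check it forward:
Rator: *godateb > godatib > godasib  (by vowel merger, palatalisation)
Nekaiu: *godateb
  godateb → kodateb   [unconditioned shift]
  kodateb → kodatep   [final devoicing]
  giving Nekaiu kodatep.
No other proto-form is consistent with every reflex, so the reconstruction is *godateb.

*godateb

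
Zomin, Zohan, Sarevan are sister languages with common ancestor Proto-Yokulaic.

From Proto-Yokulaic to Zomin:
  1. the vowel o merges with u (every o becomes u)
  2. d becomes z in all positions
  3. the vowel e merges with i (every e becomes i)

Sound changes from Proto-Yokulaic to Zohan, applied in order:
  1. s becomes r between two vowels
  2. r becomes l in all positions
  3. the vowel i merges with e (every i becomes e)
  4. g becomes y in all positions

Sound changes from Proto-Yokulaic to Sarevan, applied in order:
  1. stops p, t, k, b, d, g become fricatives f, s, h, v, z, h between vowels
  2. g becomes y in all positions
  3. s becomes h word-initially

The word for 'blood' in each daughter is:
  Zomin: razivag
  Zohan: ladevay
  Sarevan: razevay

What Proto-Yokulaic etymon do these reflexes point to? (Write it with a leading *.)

*radevag

Position 7: Zomin has g, Zohan has y, Sarevan has y. Zomin preserves g here (none of its changes turn any other segment into g), so the proto-segment is *g.
Position 4: Zomin has i, Zohan has e, Sarevan has e. Sarevan preserves e here (none of its changes turn any other segment into e), so the proto-segment is *e.
This points to *radevag. Verify forward in each daughter:
Zomin: *radevag > razevag > razivag  (by unconditioned shift, vowel merger)
Zohan: *radevag
  radevag (rule 1 does not apply)
  radevag → ladevag   [unconditioned shift]
  ladevag (rule 3 does not apply)
  ladevag → ladevay   [unconditioned shift]
  giving Zohan ladevay.
Sarevan: *radevag > razevag > razevay  (by intervocalic lenition, unconditioned shift)
No other proto-form is consistent with every reflex, so the reconstruction is *radevag.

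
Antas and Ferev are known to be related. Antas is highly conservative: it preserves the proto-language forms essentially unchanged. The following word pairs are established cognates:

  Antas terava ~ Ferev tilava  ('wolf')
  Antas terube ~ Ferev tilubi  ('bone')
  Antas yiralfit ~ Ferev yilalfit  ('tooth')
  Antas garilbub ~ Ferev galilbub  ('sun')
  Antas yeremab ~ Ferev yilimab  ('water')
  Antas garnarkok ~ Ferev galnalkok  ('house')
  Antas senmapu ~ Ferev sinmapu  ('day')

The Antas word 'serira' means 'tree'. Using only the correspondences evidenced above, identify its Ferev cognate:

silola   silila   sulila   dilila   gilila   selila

silila

terava ~ tilava, terube ~ tilubi — Antas e corresponds to Ferev i after a consonant, before r.
garilbub ~ galilbub — Antas r corresponds to Ferev l between vowels (before a front vowel).
terava ~ tilava, yiralfit ~ yilalfit — Antas r corresponds to Ferev l between vowels (before a back vowel).
Applying these to Antas 'serira':
  serira → sirira   (e→i after a consonant, before r)
  sirira → silira   (r→l between vowels (before a front vowel))
  silira → silila   (r→l between vowels (before a back vowel))
So the Ferev cognate is 'silila'.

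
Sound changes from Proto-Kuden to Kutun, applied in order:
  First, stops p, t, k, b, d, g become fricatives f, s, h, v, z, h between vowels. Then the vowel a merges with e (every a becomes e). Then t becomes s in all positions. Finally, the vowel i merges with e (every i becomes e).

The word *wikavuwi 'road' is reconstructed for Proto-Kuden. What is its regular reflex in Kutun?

Kutun: start from *wikavuwi.
  rule 1 (intervocalic lenition): wikavuwi → wihavuwi
  rule 2 (vowel merger): wihavuwi → wihevuwi
  rule 3: no change — wihevuwi
  rule 4 (vowel merger): wihevuwi → wehevuwe
  ⇒ Kutun wehevuwe

wehevuwe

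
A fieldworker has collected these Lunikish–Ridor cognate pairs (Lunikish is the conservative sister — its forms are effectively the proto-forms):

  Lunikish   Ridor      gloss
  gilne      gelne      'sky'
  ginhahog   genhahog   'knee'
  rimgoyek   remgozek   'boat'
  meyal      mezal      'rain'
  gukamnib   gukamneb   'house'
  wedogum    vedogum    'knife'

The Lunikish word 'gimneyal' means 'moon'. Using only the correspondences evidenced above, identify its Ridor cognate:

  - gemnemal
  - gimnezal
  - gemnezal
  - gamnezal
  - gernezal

gemnezal

rimgoyek ~ remgozek — Lunikish i corresponds to Ridor e after a consonant, before a nasal.
meyal ~ mezal — Lunikish y corresponds to Ridor z between vowels (before a back vowel).
Applying these to Lunikish 'gimneyal':
  gimneyal → gemneyal   (i→e after a consonant, before a nasal)
  gemneyal → gemnezal   (y→z between vowels (before a back vowel))
So the Ridor cognate is 'gemnezal'.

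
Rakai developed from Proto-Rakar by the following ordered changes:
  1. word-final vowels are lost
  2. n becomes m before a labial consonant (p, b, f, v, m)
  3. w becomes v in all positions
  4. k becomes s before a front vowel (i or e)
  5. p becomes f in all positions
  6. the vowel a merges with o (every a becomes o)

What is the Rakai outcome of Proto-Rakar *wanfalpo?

Rakai: start from *wanfalpo.
  rule 1 (apocope): wanfalpo → wanfalp
  rule 2 (nasal place assimilation): wanfalp → wamfalp
  rule 3 (unconditioned shift): wamfalp → vamfalp
  rule 4: no change — vamfalp
  rule 5 (unconditioned shift): vamfalp → vamfalf
  rule 6 (vowel merger): vamfalf → vomfolf
  ⇒ Rakai vomfolf

vomfolf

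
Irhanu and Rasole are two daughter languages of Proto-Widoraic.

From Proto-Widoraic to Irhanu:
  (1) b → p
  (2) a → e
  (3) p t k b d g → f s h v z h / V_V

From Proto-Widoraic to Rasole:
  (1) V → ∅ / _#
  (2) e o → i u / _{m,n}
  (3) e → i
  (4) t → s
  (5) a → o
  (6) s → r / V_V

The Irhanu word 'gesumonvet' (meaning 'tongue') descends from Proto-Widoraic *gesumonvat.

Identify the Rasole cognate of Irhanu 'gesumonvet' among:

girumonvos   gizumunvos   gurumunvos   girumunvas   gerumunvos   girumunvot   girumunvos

girumunvos

Rasole: *gesumonvat > gesumunvat > gisumunvat > gisumunvas > gisumunvos > girumunvos  (by pre-nasal raising, vowel merger, unconditioned shift, vowel merger, rhotacism)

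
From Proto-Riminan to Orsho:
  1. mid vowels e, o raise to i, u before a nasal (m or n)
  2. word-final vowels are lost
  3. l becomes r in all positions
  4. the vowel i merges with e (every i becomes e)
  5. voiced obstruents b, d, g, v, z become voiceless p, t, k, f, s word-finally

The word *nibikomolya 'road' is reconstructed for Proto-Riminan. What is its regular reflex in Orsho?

Orsho: start from *nibikomolya.
  rule 1 (pre-nasal raising): nibikomolya → nibikumolya
  rule 2 (apocope): nibikumolya → nibikumoly
  rule 3 (unconditioned shift): nibikumoly → nibikumory
  rule 4 (vowel merger): nibikumory → nebekumory
  rule 5: no change — nebekumory
  ⇒ Orsho nebekumory

nebekumory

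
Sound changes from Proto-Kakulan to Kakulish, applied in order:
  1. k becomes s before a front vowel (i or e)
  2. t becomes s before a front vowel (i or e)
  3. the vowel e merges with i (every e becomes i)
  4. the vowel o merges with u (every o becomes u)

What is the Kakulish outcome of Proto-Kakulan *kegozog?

Kakulish: start from *kegozog.
  rule 1 (palatalisation): kegozog → segozog
  rule 2: no change — segozog
  rule 3 (vowel merger): segozog → sigozog
  rule 4 (vowel merger): sigozog → siguzug
  ⇒ Kakulish siguzug

siguzug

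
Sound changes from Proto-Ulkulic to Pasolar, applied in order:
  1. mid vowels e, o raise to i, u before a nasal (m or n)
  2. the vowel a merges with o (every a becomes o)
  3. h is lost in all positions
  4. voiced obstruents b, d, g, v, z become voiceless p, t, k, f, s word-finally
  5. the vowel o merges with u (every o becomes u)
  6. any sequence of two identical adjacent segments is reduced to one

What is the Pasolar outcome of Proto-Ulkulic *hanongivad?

Pasolar: *hanongivad > hanungivad > honungivod > onungivod > onungivot > unungivut  (by pre-nasal raising, vowel merger, h-loss, final devoicing, vowel merger)

unungivut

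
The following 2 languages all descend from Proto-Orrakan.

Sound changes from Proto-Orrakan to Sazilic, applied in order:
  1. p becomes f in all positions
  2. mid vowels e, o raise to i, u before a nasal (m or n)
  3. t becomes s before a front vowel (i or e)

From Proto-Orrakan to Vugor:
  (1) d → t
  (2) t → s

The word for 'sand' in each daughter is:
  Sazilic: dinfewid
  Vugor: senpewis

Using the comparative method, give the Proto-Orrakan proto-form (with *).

Position 8: Sazilic has d, Vugor has s. Sazilic preserves d here (none of its changes turn any other segment into d), so the proto-segment is *d.
Position 2: Sazilic has i, Vugor has e. Vugor preserves e here (none of its changes turn any other segment into e), so the proto-segment is *e.
Position 1: Sazilic has d, Vugor has s. Sazilic preserves d here (none of its changes turn any other segment into d), so the proto-segment is *d.
Verify the candidate proto-form against each daughter:
Sazilic: start from *denpewid.
  rule 1 (unconditioned shift): denpewid → denfewid
  rule 2 (pre-nasal raising): denfewid → dinfewid
  rule 3: no change — dinfewid
  ⇒ Sazilic dinfewid
Vugor: *denpewid
  denpewid → tenpewit   [unconditioned shift]
  tenpewit → senpewis   [unconditioned shift]
  giving Vugor senpewis.
Only *denpewid yields all of Sazilic dinfewid, Vugor senpewis.

*denpewid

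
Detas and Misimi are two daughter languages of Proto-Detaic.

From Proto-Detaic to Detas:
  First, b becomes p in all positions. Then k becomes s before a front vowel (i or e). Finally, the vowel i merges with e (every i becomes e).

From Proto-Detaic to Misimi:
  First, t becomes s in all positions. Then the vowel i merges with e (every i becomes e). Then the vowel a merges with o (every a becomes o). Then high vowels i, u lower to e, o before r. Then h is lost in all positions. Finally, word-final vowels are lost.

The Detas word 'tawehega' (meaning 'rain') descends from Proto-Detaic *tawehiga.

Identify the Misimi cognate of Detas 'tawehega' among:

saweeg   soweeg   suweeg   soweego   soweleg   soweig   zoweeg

Misimi: *tawehiga > sawehiga > sawehega > sowehego > soweego > soweeg  (by unconditioned shift, vowel merger, vowel merger, h-loss, apocope)
The other candidates each miss or misapply at least one Misimi change.

soweeg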